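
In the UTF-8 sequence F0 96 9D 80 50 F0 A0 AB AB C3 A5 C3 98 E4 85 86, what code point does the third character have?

U+20AEB

Offset 0: leading byte 0xF0 = 11110000 → 4-byte char #1 = F0 96 9D 80.
Offset 4: leading byte 0x50 = 01010000 → 1-byte char #2 = 50.
Offset 5: leading byte 0xF0 = 11110000 → 4-byte char #3 = F0 A0 AB AB.
Leading byte 0xF0 = 11110000 matches 11110xxx → 4-byte sequence.
Byte 1: 0xF0 = 11110000, payload 000 (3 bits).
Byte 2: 0xA0 = 10100000 (10xxxxxx ✓), payload 100000.
Byte 3: 0xAB = 10101011 (10xxxxxx ✓), payload 101011.
Byte 4: 0xAB = 10101011 (10xxxxxx ✓), payload 101011.
Concatenate: 000100000101011101011 = 0x20AEB (21 bits → U+20AEB).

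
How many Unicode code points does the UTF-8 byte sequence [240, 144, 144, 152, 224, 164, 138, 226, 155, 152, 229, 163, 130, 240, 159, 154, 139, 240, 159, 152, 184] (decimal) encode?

Byte at offset 0: 0xF0 = 11110000 → 4-byte char (#1). Advance 4.
Byte at offset 4: 0xE0 = 11100000 → 3-byte char (#2). Advance 3.
Byte at offset 7: 0xE2 = 11100010 → 3-byte char (#3). Advance 3.
Byte at offset 10: 0xE5 = 11100101 → 3-byte char (#4). Advance 3.
Byte at offset 13: 0xF0 = 11110000 → 4-byte char (#5). Advance 4.
Byte at offset 17: 0xF0 = 11110000 → 4-byte char (#6). Advance 4.
Reached end at offset 21 after 6 code points.

6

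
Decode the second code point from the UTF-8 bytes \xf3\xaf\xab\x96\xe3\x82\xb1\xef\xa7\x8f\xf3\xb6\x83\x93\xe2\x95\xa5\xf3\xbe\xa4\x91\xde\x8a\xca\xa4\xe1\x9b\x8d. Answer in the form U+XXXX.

Offset 0: leading byte 0xF3 = 11110011 → 4-byte char #1 = F3 AF AB 96.
Offset 4: leading byte 0xE3 = 11100011 → 3-byte char #2 = E3 82 B1.
Leading byte 0xE3 = 11100011 matches 1110xxxx → 3-byte sequence.
Byte 1: 0xE3 = 11100011, payload 0011 (4 bits).
Byte 2: 0x82 = 10000010 (10xxxxxx ✓), payload 000010.
Byte 3: 0xB1 = 10110001 (10xxxxxx ✓), payload 110001.
Concatenate: 0011000010110001 = 0x30B1 (16 bits → U+30B1).

U+30B1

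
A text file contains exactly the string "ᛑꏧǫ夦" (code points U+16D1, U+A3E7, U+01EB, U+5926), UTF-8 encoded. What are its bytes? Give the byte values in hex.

U+16D1: 3-byte form → E1 9B 91.
U+A3E7: 3-byte form → EA 8F A7.
U+01EB: 2-byte form → C7 AB.
U+5926: 3-byte form → E5 A4 A6.
Concatenated (11 bytes): E1 9B 91 EA 8F A7 C7 AB E5 A4 A6.

E1 9B 91 EA 8F A7 C7 AB E5 A4 A6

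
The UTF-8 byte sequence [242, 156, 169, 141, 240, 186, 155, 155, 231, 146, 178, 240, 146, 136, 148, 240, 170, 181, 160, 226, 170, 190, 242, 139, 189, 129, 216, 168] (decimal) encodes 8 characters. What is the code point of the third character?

U+74B2

Offset 0: leading byte 0xF2 = 11110010 → 4-byte char #1 = F2 9C A9 8D.
Offset 4: leading byte 0xF0 = 11110000 → 4-byte char #2 = F0 BA 9B 9B.
Offset 8: leading byte 0xE7 = 11100111 → 3-byte char #3 = E7 92 B2.
Leading byte 0xE7 = 11100111 matches 1110xxxx → 3-byte sequence.
Byte 1: 0xE7 = 11100111, payload 0111 (4 bits).
Byte 2: 0x92 = 10010010 (10xxxxxx ✓), payload 010010.
Byte 3: 0xB2 = 10110010 (10xxxxxx ✓), payload 110010.
Concatenate: 0111010010110010 = 0x74B2 (16 bits → U+74B2).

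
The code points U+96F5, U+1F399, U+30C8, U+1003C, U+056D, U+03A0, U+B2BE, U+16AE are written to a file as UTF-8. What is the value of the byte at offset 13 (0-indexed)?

0xBC

U+96F5 → 3-byte form E9 9B B5 at offsets 0–2.
U+1F399 → 4-byte form F0 9F 8E 99 at offsets 3–6.
U+30C8 → 3-byte form E3 83 88 at offsets 7–9.
U+1003C → 4-byte form F0 90 80 BC at offsets 10–13.
Offset 13 falls in char 4's range; it's byte 4 of F0 90 80 BC = 0xBC.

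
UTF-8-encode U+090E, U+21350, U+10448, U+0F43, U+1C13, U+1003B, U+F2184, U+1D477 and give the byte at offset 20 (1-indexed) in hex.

0x80

1-indexed offset 20 is 0-indexed offset 19.
U+090E → 3-byte form E0 A4 8E at offsets 0–2.
U+21350 → 4-byte form F0 A1 8D 90 at offsets 3–6.
U+10448 → 4-byte form F0 90 91 88 at offsets 7–10.
U+0F43 → 3-byte form E0 BD 83 at offsets 11–13.
U+1C13 → 3-byte form E1 B0 93 at offsets 14–16.
U+1003B → 4-byte form F0 90 80 BB at offsets 17–20.
Offset 19 falls in char 6's range; it's byte 3 of F0 90 80 BB = 0x80.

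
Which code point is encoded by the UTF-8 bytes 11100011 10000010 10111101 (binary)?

U+30BD

Leading byte 0xE3 = 11100011 matches 1110xxxx → 3-byte sequence.
Byte 1: 0xE3 = 11100011, payload 0011 (4 bits).
Byte 2: 0x82 = 10000010 (10xxxxxx ✓), payload 000010.
Byte 3: 0xBD = 10111101 (10xxxxxx ✓), payload 111101.
Concatenate: 0011000010111101 = 0x30BD (16 bits → U+30BD).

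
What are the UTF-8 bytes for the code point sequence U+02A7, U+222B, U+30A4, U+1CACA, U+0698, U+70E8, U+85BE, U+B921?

U+02A7: 2-byte form → CA A7.
U+222B: 3-byte form → E2 88 AB.
U+30A4: 3-byte form → E3 82 A4.
U+1CACA: 4-byte form → F0 9C AB 8A.
U+0698: 2-byte form → DA 98.
U+70E8: 3-byte form → E7 83 A8.
U+85BE: 3-byte form → E8 96 BE.
U+B921: 3-byte form → EB A4 A1.
Concatenated (23 bytes): CA A7 E2 88 AB E3 82 A4 F0 9C AB 8A DA 98 E7 83 A8 E8 96 BE EB A4 A1.

CA A7 E2 88 AB E3 82 A4 F0 9C AB 8A DA 98 E7 83 A8 E8 96 BE EB A4 A1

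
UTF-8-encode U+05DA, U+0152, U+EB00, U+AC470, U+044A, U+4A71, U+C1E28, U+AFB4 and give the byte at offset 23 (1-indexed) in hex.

0xB4

1-indexed offset 23 is 0-indexed offset 22.
U+05DA → 2-byte form D7 9A at offsets 0–1.
U+0152 → 2-byte form C5 92 at offsets 2–3.
U+EB00 → 3-byte form EE AC 80 at offsets 4–6.
U+AC470 → 4-byte form F2 AC 91 B0 at offsets 7–10.
U+044A → 2-byte form D1 8A at offsets 11–12.
U+4A71 → 3-byte form E4 A9 B1 at offsets 13–15.
U+C1E28 → 4-byte form F3 81 B8 A8 at offsets 16–19.
U+AFB4 → 3-byte form EA BE B4 at offsets 20–22.
Offset 22 falls in char 8's range; it's byte 3 of EA BE B4 = 0xB4.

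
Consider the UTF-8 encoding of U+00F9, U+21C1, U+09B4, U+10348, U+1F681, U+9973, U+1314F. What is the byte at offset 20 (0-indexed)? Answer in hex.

U+00F9 → 2-byte form C3 B9 at offsets 0–1.
U+21C1 → 3-byte form E2 87 81 at offsets 2–4.
U+09B4 → 3-byte form E0 A6 B4 at offsets 5–7.
U+10348 → 4-byte form F0 90 8D 88 at offsets 8–11.
U+1F681 → 4-byte form F0 9F 9A 81 at offsets 12–15.
U+9973 → 3-byte form E9 A5 B3 at offsets 16–18.
U+1314F → 4-byte form F0 93 85 8F at offsets 19–22.
Offset 20 falls in char 7's range; it's byte 2 of F0 93 85 8F = 0x93.

0x93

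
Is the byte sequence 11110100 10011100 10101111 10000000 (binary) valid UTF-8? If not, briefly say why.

invalid (encodes a value above U+10FFFF)

Leading byte 0xF4 = 11110100 → 4-byte form.
Payload = 0x11CBC0, which exceeds U+10FFFF, the maximum Unicode code point. (Leading bytes F5–FF, or F4 followed by ≥ 0x90, are invalid.)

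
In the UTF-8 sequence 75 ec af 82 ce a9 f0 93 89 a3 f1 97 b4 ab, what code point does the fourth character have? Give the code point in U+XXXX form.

Offset 0: leading byte 0x75 = 01110101 → 1-byte char #1 = 75.
Offset 1: leading byte 0xEC = 11101100 → 3-byte char #2 = EC AF 82.
Offset 4: leading byte 0xCE = 11001110 → 2-byte char #3 = CE A9.
Offset 6: leading byte 0xF0 = 11110000 → 4-byte char #4 = F0 93 89 A3.
Leading byte 0xF0 = 11110000 matches 11110xxx → 4-byte sequence.
Byte 1: 0xF0 = 11110000, payload 000 (3 bits).
Byte 2: 0x93 = 10010011 (10xxxxxx ✓), payload 010011.
Byte 3: 0x89 = 10001001 (10xxxxxx ✓), payload 001001.
Byte 4: 0xA3 = 10100011 (10xxxxxx ✓), payload 100011.
Concatenate: 000010011001001100011 = 0x13263 (21 bits → U+13263).

U+13263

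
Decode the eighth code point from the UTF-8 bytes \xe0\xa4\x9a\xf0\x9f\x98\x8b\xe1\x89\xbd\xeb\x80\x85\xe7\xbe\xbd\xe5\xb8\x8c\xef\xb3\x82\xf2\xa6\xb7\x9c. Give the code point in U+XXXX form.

U+A6DDC

Offset 0: leading byte 0xE0 = 11100000 → 3-byte char #1 = E0 A4 9A.
Offset 3: leading byte 0xF0 = 11110000 → 4-byte char #2 = F0 9F 98 8B.
Offset 7: leading byte 0xE1 = 11100001 → 3-byte char #3 = E1 89 BD.
Offset 10: leading byte 0xEB = 11101011 → 3-byte char #4 = EB 80 85.
Offset 13: leading byte 0xE7 = 11100111 → 3-byte char #5 = E7 BE BD.
Offset 16: leading byte 0xE5 = 11100101 → 3-byte char #6 = E5 B8 8C.
Offset 19: leading byte 0xEF = 11101111 → 3-byte char #7 = EF B3 82.
Offset 22: leading byte 0xF2 = 11110010 → 4-byte char #8 = F2 A6 B7 9C.
Leading byte 0xF2 = 11110010 matches 11110xxx → 4-byte sequence.
Byte 1: 0xF2 = 11110010, payload 010 (3 bits).
Byte 2: 0xA6 = 10100110 (10xxxxxx ✓), payload 100110.
Byte 3: 0xB7 = 10110111 (10xxxxxx ✓), payload 110111.
Byte 4: 0x9C = 10011100 (10xxxxxx ✓), payload 011100.
Concatenate: 010100110110111011100 = 0xA6DDC (21 bits → U+A6DDC).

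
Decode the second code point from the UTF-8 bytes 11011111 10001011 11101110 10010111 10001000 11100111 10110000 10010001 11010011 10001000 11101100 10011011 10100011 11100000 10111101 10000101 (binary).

Offset 0: leading byte 0xDF = 11011111 → 2-byte char #1 = DF 8B.
Offset 2: leading byte 0xEE = 11101110 → 3-byte char #2 = EE 97 88.
Leading byte 0xEE = 11101110 matches 1110xxxx → 3-byte sequence.
Byte 1: 0xEE = 11101110, payload 1110 (4 bits).
Byte 2: 0x97 = 10010111 (10xxxxxx ✓), payload 010111.
Byte 3: 0x88 = 10001000 (10xxxxxx ✓), payload 001000.
Concatenate: 1110010111001000 = 0xE5C8 (16 bits → U+E5C8).

U+E5C8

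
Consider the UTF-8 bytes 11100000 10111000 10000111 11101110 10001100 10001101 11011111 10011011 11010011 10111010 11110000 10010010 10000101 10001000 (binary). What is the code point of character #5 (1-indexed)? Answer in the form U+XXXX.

U+12148

Offset 0: leading byte 0xE0 = 11100000 → 3-byte char #1 = E0 B8 87.
Offset 3: leading byte 0xEE = 11101110 → 3-byte char #2 = EE 8C 8D.
Offset 6: leading byte 0xDF = 11011111 → 2-byte char #3 = DF 9B.
Offset 8: leading byte 0xD3 = 11010011 → 2-byte char #4 = D3 BA.
Offset 10: leading byte 0xF0 = 11110000 → 4-byte char #5 = F0 92 85 88.
Leading byte 0xF0 = 11110000 matches 11110xxx → 4-byte sequence.
Byte 1: 0xF0 = 11110000, payload 000 (3 bits).
Byte 2: 0x92 = 10010010 (10xxxxxx ✓), payload 010010.
Byte 3: 0x85 = 10000101 (10xxxxxx ✓), payload 000101.
Byte 4: 0x88 = 10001000 (10xxxxxx ✓), payload 001000.
Concatenate: 000010010000101001000 = 0x12148 (21 bits → U+12148).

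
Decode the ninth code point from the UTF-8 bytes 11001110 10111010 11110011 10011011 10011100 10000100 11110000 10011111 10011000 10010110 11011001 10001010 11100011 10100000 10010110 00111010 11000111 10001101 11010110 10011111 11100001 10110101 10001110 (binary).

U+1D4E

Offset 0: leading byte 0xCE = 11001110 → 2-byte char #1 = CE BA.
Offset 2: leading byte 0xF3 = 11110011 → 4-byte char #2 = F3 9B 9C 84.
Offset 6: leading byte 0xF0 = 11110000 → 4-byte char #3 = F0 9F 98 96.
Offset 10: leading byte 0xD9 = 11011001 → 2-byte char #4 = D9 8A.
Offset 12: leading byte 0xE3 = 11100011 → 3-byte char #5 = E3 A0 96.
Offset 15: leading byte 0x3A = 00111010 → 1-byte char #6 = 3A.
Offset 16: leading byte 0xC7 = 11000111 → 2-byte char #7 = C7 8D.
Offset 18: leading byte 0xD6 = 11010110 → 2-byte char #8 = D6 9F.
Offset 20: leading byte 0xE1 = 11100001 → 3-byte char #9 = E1 B5 8E.
Leading byte 0xE1 = 11100001 matches 1110xxxx → 3-byte sequence.
Byte 1: 0xE1 = 11100001, payload 0001 (4 bits).
Byte 2: 0xB5 = 10110101 (10xxxxxx ✓), payload 110101.
Byte 3: 0x8E = 10001110 (10xxxxxx ✓), payload 001110.
Concatenate: 0001110101001110 = 0x1D4E (16 bits → U+1D4E).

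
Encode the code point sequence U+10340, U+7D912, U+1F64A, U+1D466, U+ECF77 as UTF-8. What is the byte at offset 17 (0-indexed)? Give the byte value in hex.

U+10340 → 4-byte form F0 90 8D 80 at offsets 0–3.
U+7D912 → 4-byte form F1 BD A4 92 at offsets 4–7.
U+1F64A → 4-byte form F0 9F 99 8A at offsets 8–11.
U+1D466 → 4-byte form F0 9D 91 A6 at offsets 12–15.
U+ECF77 → 4-byte form F3 AC BD B7 at offsets 16–19.
Offset 17 falls in char 5's range; it's byte 2 of F3 AC BD B7 = 0xAC.

0xAC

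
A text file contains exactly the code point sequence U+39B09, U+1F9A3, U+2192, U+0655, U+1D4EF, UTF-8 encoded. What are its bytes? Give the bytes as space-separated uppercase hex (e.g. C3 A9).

U+39B09: 4-byte form → F0 B9 AC 89.
U+1F9A3: 4-byte form → F0 9F A6 A3.
U+2192: 3-byte form → E2 86 92.
U+0655: 2-byte form → D9 95.
U+1D4EF: 4-byte form → F0 9D 93 AF.
Concatenated (17 bytes): F0 B9 AC 89 F0 9F A6 A3 E2 86 92 D9 95 F0 9D 93 AF.

F0 B9 AC 89 F0 9F A6 A3 E2 86 92 D9 95 F0 9D 93 AF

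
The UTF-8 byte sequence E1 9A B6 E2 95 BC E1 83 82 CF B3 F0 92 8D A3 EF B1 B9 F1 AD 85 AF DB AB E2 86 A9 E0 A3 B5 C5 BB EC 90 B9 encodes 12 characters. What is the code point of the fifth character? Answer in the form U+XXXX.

Offset 0: leading byte 0xE1 = 11100001 → 3-byte char #1 = E1 9A B6.
Offset 3: leading byte 0xE2 = 11100010 → 3-byte char #2 = E2 95 BC.
Offset 6: leading byte 0xE1 = 11100001 → 3-byte char #3 = E1 83 82.
Offset 9: leading byte 0xCF = 11001111 → 2-byte char #4 = CF B3.
Offset 11: leading byte 0xF0 = 11110000 → 4-byte char #5 = F0 92 8D A3.
Leading byte 0xF0 = 11110000 matches 11110xxx → 4-byte sequence.
Byte 1: 0xF0 = 11110000, payload 000 (3 bits).
Byte 2: 0x92 = 10010010 (10xxxxxx ✓), payload 010010.
Byte 3: 0x8D = 10001101 (10xxxxxx ✓), payload 001101.
Byte 4: 0xA3 = 10100011 (10xxxxxx ✓), payload 100011.
Concatenate: 000010010001101100011 = 0x12363 (21 bits → U+12363).

U+12363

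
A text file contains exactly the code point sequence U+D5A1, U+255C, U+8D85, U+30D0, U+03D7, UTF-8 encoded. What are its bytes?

U+D5A1: 3-byte form → ED 96 A1.
U+255C: 3-byte form → E2 95 9C.
U+8D85: 3-byte form → E8 B6 85.
U+30D0: 3-byte form → E3 83 90.
U+03D7: 2-byte form → CF 97.
Concatenated (14 bytes): ED 96 A1 E2 95 9C E8 B6 85 E3 83 90 CF 97.

ED 96 A1 E2 95 9C E8 B6 85 E3 83 90 CF 97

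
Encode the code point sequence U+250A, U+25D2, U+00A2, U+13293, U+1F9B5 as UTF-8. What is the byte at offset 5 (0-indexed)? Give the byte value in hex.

0x92

U+250A → 3-byte form E2 94 8A at offsets 0–2.
U+25D2 → 3-byte form E2 97 92 at offsets 3–5.
Offset 5 falls in char 2's range; it's byte 3 of E2 97 92 = 0x92.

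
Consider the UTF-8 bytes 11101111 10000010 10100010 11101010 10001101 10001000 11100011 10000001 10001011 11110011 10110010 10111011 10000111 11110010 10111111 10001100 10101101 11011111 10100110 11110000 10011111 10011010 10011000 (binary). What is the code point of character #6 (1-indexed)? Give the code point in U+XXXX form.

U+07E6

Offset 0: leading byte 0xEF = 11101111 → 3-byte char #1 = EF 82 A2.
Offset 3: leading byte 0xEA = 11101010 → 3-byte char #2 = EA 8D 88.
Offset 6: leading byte 0xE3 = 11100011 → 3-byte char #3 = E3 81 8B.
Offset 9: leading byte 0xF3 = 11110011 → 4-byte char #4 = F3 B2 BB 87.
Offset 13: leading byte 0xF2 = 11110010 → 4-byte char #5 = F2 BF 8C AD.
Offset 17: leading byte 0xDF = 11011111 → 2-byte char #6 = DF A6.
Leading byte 0xDF = 11011111 matches 110xxxxx → 2-byte sequence.
Byte 1: 0xDF = 11011111, payload 11111 (5 bits).
Byte 2: 0xA6 = 10100110 (10xxxxxx ✓), payload 100110.
Concatenate: 11111100110 = 0x7E6 (11 bits → U+07E6).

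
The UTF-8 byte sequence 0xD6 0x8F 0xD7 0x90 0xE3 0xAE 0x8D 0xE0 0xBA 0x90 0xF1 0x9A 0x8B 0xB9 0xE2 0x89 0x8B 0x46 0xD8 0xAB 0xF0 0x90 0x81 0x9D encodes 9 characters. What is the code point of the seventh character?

U+0046

Offset 0: leading byte 0xD6 = 11010110 → 2-byte char #1 = D6 8F.
Offset 2: leading byte 0xD7 = 11010111 → 2-byte char #2 = D7 90.
Offset 4: leading byte 0xE3 = 11100011 → 3-byte char #3 = E3 AE 8D.
Offset 7: leading byte 0xE0 = 11100000 → 3-byte char #4 = E0 BA 90.
Offset 10: leading byte 0xF1 = 11110001 → 4-byte char #5 = F1 9A 8B B9.
Offset 14: leading byte 0xE2 = 11100010 → 3-byte char #6 = E2 89 8B.
Offset 17: leading byte 0x46 = 01000110 → 1-byte char #7 = 46.
Leading byte 0x46 = 01000110 matches 0xxxxxxx → 1-byte sequence.
Byte 1: 0x46 = 01000110, payload 1000110 (7 bits).
Concatenate: 1000110 = 0x46 (7 bits → U+0046).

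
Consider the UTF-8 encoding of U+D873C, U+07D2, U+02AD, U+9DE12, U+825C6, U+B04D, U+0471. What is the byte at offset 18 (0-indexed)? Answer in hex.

0x8D

U+D873C → 4-byte form F3 98 9C BC at offsets 0–3.
U+07D2 → 2-byte form DF 92 at offsets 4–5.
U+02AD → 2-byte form CA AD at offsets 6–7.
U+9DE12 → 4-byte form F2 9D B8 92 at offsets 8–11.
U+825C6 → 4-byte form F2 82 97 86 at offsets 12–15.
U+B04D → 3-byte form EB 81 8D at offsets 16–18.
Offset 18 falls in char 6's range; it's byte 3 of EB 81 8D = 0x8D.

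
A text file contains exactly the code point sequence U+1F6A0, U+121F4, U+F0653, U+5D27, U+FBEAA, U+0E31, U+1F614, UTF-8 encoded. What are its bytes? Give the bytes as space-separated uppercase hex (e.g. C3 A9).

F0 9F 9A A0 F0 92 87 B4 F3 B0 99 93 E5 B4 A7 F3 BB BA AA E0 B8 B1 F0 9F 98 94

U+1F6A0: 4-byte form → F0 9F 9A A0.
U+121F4: 4-byte form → F0 92 87 B4.
U+F0653: 4-byte form → F3 B0 99 93.
U+5D27: 3-byte form → E5 B4 A7.
U+FBEAA: 4-byte form → F3 BB BA AA.
U+0E31: 3-byte form → E0 B8 B1.
U+1F614: 4-byte form → F0 9F 98 94.
Concatenated (26 bytes): F0 9F 9A A0 F0 92 87 B4 F3 B0 99 93 E5 B4 A7 F3 BB BA AA E0 B8 B1 F0 9F 98 94.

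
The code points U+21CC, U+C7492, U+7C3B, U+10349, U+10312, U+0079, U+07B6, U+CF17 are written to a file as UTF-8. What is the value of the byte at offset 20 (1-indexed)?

0xDE

1-indexed offset 20 is 0-indexed offset 19.
U+21CC → 3-byte form E2 87 8C at offsets 0–2.
U+C7492 → 4-byte form F3 87 92 92 at offsets 3–6.
U+7C3B → 3-byte form E7 B0 BB at offsets 7–9.
U+10349 → 4-byte form F0 90 8D 89 at offsets 10–13.
U+10312 → 4-byte form F0 90 8C 92 at offsets 14–17.
U+0079 → 1-byte form 79 at offsets 18–18.
U+07B6 → 2-byte form DE B6 at offsets 19–20.
Offset 19 falls in char 7's range; it's byte 1 of DE B6 = 0xDE.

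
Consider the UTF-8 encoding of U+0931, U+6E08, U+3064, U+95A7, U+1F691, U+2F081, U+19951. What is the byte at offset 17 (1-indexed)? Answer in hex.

1-indexed offset 17 is 0-indexed offset 16.
U+0931 → 3-byte form E0 A4 B1 at offsets 0–2.
U+6E08 → 3-byte form E6 B8 88 at offsets 3–5.
U+3064 → 3-byte form E3 81 A4 at offsets 6–8.
U+95A7 → 3-byte form E9 96 A7 at offsets 9–11.
U+1F691 → 4-byte form F0 9F 9A 91 at offsets 12–15.
U+2F081 → 4-byte form F0 AF 82 81 at offsets 16–19.
Offset 16 falls in char 6's range; it's byte 1 of F0 AF 82 81 = 0xF0.

0xF0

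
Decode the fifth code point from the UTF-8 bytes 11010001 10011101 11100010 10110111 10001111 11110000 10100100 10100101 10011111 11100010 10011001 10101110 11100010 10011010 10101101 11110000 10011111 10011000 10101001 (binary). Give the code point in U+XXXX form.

Offset 0: leading byte 0xD1 = 11010001 → 2-byte char #1 = D1 9D.
Offset 2: leading byte 0xE2 = 11100010 → 3-byte char #2 = E2 B7 8F.
Offset 5: leading byte 0xF0 = 11110000 → 4-byte char #3 = F0 A4 A5 9F.
Offset 9: leading byte 0xE2 = 11100010 → 3-byte char #4 = E2 99 AE.
Offset 12: leading byte 0xE2 = 11100010 → 3-byte char #5 = E2 9A AD.
Leading byte 0xE2 = 11100010 matches 1110xxxx → 3-byte sequence.
Byte 1: 0xE2 = 11100010, payload 0010 (4 bits).
Byte 2: 0x9A = 10011010 (10xxxxxx ✓), payload 011010.
Byte 3: 0xAD = 10101101 (10xxxxxx ✓), payload 101101.
Concatenate: 0010011010101101 = 0x26AD (16 bits → U+26AD).

U+26AD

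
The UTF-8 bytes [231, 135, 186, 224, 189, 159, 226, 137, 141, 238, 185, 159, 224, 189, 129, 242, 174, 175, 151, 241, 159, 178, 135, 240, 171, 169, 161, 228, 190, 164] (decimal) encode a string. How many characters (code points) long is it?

Byte at offset 0: 0xE7 = 11100111 → 3-byte char (#1). Advance 3.
Byte at offset 3: 0xE0 = 11100000 → 3-byte char (#2). Advance 3.
Byte at offset 6: 0xE2 = 11100010 → 3-byte char (#3). Advance 3.
Byte at offset 9: 0xEE = 11101110 → 3-byte char (#4). Advance 3.
Byte at offset 12: 0xE0 = 11100000 → 3-byte char (#5). Advance 3.
Byte at offset 15: 0xF2 = 11110010 → 4-byte char (#6). Advance 4.
Byte at offset 19: 0xF1 = 11110001 → 4-byte char (#7). Advance 4.
Byte at offset 23: 0xF0 = 11110000 → 4-byte char (#8). Advance 4.
Byte at offset 27: 0xE4 = 11100100 → 3-byte char (#9). Advance 3.
Reached end at offset 30 after 9 code points.

9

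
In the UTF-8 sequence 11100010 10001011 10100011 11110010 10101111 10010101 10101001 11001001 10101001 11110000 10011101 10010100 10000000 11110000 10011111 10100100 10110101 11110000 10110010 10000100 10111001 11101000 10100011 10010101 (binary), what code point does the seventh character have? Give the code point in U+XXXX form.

Offset 0: leading byte 0xE2 = 11100010 → 3-byte char #1 = E2 8B A3.
Offset 3: leading byte 0xF2 = 11110010 → 4-byte char #2 = F2 AF 95 A9.
Offset 7: leading byte 0xC9 = 11001001 → 2-byte char #3 = C9 A9.
Offset 9: leading byte 0xF0 = 11110000 → 4-byte char #4 = F0 9D 94 80.
Offset 13: leading byte 0xF0 = 11110000 → 4-byte char #5 = F0 9F A4 B5.
Offset 17: leading byte 0xF0 = 11110000 → 4-byte char #6 = F0 B2 84 B9.
Offset 21: leading byte 0xE8 = 11101000 → 3-byte char #7 = E8 A3 95.
Leading byte 0xE8 = 11101000 matches 1110xxxx → 3-byte sequence.
Byte 1: 0xE8 = 11101000, payload 1000 (4 bits).
Byte 2: 0xA3 = 10100011 (10xxxxxx ✓), payload 100011.
Byte 3: 0x95 = 10010101 (10xxxxxx ✓), payload 010101.
Concatenate: 1000100011010101 = 0x88D5 (16 bits → U+88D5).

U+88D5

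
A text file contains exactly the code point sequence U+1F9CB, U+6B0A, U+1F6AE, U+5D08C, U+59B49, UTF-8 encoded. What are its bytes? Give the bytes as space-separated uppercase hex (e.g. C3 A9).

U+1F9CB: 4-byte form → F0 9F A7 8B.
U+6B0A: 3-byte form → E6 AC 8A.
U+1F6AE: 4-byte form → F0 9F 9A AE.
U+5D08C: 4-byte form → F1 9D 82 8C.
U+59B49: 4-byte form → F1 99 AD 89.
Concatenated (19 bytes): F0 9F A7 8B E6 AC 8A F0 9F 9A AE F1 9D 82 8C F1 99 AD 89.

F0 9F A7 8B E6 AC 8A F0 9F 9A AE F1 9D 82 8C F1 99 AD 89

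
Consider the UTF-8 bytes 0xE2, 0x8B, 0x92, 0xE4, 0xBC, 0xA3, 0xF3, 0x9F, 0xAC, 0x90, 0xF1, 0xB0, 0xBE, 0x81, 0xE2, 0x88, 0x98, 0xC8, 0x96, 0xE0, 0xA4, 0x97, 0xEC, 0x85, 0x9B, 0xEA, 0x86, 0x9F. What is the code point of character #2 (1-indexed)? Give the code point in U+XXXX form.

Offset 0: leading byte 0xE2 = 11100010 → 3-byte char #1 = E2 8B 92.
Offset 3: leading byte 0xE4 = 11100100 → 3-byte char #2 = E4 BC A3.
Leading byte 0xE4 = 11100100 matches 1110xxxx → 3-byte sequence.
Byte 1: 0xE4 = 11100100, payload 0100 (4 bits).
Byte 2: 0xBC = 10111100 (10xxxxxx ✓), payload 111100.
Byte 3: 0xA3 = 10100011 (10xxxxxx ✓), payload 100011.
Concatenate: 0100111100100011 = 0x4F23 (16 bits → U+4F23).

U+4F23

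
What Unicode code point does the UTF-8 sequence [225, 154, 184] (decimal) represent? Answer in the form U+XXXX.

U+16B8

Leading byte 0xE1 = 11100001 matches 1110xxxx → 3-byte sequence.
Byte 1: 0xE1 = 11100001, payload 0001 (4 bits).
Byte 2: 0x9A = 10011010 (10xxxxxx ✓), payload 011010.
Byte 3: 0xB8 = 10111000 (10xxxxxx ✓), payload 111000.
Concatenate: 0001011010111000 = 0x16B8 (16 bits → U+16B8).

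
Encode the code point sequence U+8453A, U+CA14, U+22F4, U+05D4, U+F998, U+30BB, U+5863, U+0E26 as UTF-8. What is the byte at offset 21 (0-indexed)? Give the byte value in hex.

0xE0

U+8453A → 4-byte form F2 84 94 BA at offsets 0–3.
U+CA14 → 3-byte form EC A8 94 at offsets 4–6.
U+22F4 → 3-byte form E2 8B B4 at offsets 7–9.
U+05D4 → 2-byte form D7 94 at offsets 10–11.
U+F998 → 3-byte form EF A6 98 at offsets 12–14.
U+30BB → 3-byte form E3 82 BB at offsets 15–17.
U+5863 → 3-byte form E5 A1 A3 at offsets 18–20.
U+0E26 → 3-byte form E0 B8 A6 at offsets 21–23.
Offset 21 falls in char 8's range; it's byte 1 of E0 B8 A6 = 0xE0.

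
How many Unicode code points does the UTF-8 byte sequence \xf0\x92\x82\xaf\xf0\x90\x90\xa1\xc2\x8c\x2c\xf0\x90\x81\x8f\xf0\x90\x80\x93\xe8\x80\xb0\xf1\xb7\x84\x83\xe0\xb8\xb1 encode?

9

Byte at offset 0: 0xF0 = 11110000 → 4-byte char (#1). Advance 4.
Byte at offset 4: 0xF0 = 11110000 → 4-byte char (#2). Advance 4.
Byte at offset 8: 0xC2 = 11000010 → 2-byte char (#3). Advance 2.
Byte at offset 10: 0x2C = 00101100 → 1-byte char (#4). Advance 1.
Byte at offset 11: 0xF0 = 11110000 → 4-byte char (#5). Advance 4.
Byte at offset 15: 0xF0 = 11110000 → 4-byte char (#6). Advance 4.
Byte at offset 19: 0xE8 = 11101000 → 3-byte char (#7). Advance 3.
Byte at offset 22: 0xF1 = 11110001 → 4-byte char (#8). Advance 4.
Byte at offset 26: 0xE0 = 11100000 → 3-byte char (#9). Advance 3.
Reached end at offset 29 after 9 code points.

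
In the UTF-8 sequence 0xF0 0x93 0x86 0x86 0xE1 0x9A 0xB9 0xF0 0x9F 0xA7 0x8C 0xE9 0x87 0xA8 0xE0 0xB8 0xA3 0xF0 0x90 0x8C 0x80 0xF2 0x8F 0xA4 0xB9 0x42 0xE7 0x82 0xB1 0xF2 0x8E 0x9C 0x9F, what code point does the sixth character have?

Offset 0: leading byte 0xF0 = 11110000 → 4-byte char #1 = F0 93 86 86.
Offset 4: leading byte 0xE1 = 11100001 → 3-byte char #2 = E1 9A B9.
Offset 7: leading byte 0xF0 = 11110000 → 4-byte char #3 = F0 9F A7 8C.
Offset 11: leading byte 0xE9 = 11101001 → 3-byte char #4 = E9 87 A8.
Offset 14: leading byte 0xE0 = 11100000 → 3-byte char #5 = E0 B8 A3.
Offset 17: leading byte 0xF0 = 11110000 → 4-byte char #6 = F0 90 8C 80.
Leading byte 0xF0 = 11110000 matches 11110xxx → 4-byte sequence.
Byte 1: 0xF0 = 11110000, payload 000 (3 bits).
Byte 2: 0x90 = 10010000 (10xxxxxx ✓), payload 010000.
Byte 3: 0x8C = 10001100 (10xxxxxx ✓), payload 001100.
Byte 4: 0x80 = 10000000 (10xxxxxx ✓), payload 000000.
Concatenate: 000010000001100000000 = 0x10300 (21 bits → U+10300).

U+10300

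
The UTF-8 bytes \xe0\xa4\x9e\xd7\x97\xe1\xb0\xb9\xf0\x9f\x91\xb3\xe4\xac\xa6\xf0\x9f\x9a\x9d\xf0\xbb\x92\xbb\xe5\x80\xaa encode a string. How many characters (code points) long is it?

Byte at offset 0: 0xE0 = 11100000 → 3-byte char (#1). Advance 3.
Byte at offset 3: 0xD7 = 11010111 → 2-byte char (#2). Advance 2.
Byte at offset 5: 0xE1 = 11100001 → 3-byte char (#3). Advance 3.
Byte at offset 8: 0xF0 = 11110000 → 4-byte char (#4). Advance 4.
Byte at offset 12: 0xE4 = 11100100 → 3-byte char (#5). Advance 3.
Byte at offset 15: 0xF0 = 11110000 → 4-byte char (#6). Advance 4.
Byte at offset 19: 0xF0 = 11110000 → 4-byte char (#7). Advance 4.
Byte at offset 23: 0xE5 = 11100101 → 3-byte char (#8). Advance 3.
Reached end at offset 26 after 8 code points.

8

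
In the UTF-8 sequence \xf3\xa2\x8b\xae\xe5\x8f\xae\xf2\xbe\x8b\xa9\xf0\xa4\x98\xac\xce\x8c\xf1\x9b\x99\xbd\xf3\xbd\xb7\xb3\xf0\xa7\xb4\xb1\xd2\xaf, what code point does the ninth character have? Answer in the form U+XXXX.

U+04AF

Offset 0: leading byte 0xF3 = 11110011 → 4-byte char #1 = F3 A2 8B AE.
Offset 4: leading byte 0xE5 = 11100101 → 3-byte char #2 = E5 8F AE.
Offset 7: leading byte 0xF2 = 11110010 → 4-byte char #3 = F2 BE 8B A9.
Offset 11: leading byte 0xF0 = 11110000 → 4-byte char #4 = F0 A4 98 AC.
Offset 15: leading byte 0xCE = 11001110 → 2-byte char #5 = CE 8C.
Offset 17: leading byte 0xF1 = 11110001 → 4-byte char #6 = F1 9B 99 BD.
Offset 21: leading byte 0xF3 = 11110011 → 4-byte char #7 = F3 BD B7 B3.
Offset 25: leading byte 0xF0 = 11110000 → 4-byte char #8 = F0 A7 B4 B1.
Offset 29: leading byte 0xD2 = 11010010 → 2-byte char #9 = D2 AF.
Leading byte 0xD2 = 11010010 matches 110xxxxx → 2-byte sequence.
Byte 1: 0xD2 = 11010010, payload 10010 (5 bits).
Byte 2: 0xAF = 10101111 (10xxxxxx ✓), payload 101111.
Concatenate: 10010101111 = 0x4AF (11 bits → U+04AF).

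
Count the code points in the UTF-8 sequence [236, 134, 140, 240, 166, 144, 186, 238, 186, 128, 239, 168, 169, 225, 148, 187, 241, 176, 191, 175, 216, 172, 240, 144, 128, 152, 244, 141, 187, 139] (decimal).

9

Byte at offset 0: 0xEC = 11101100 → 3-byte char (#1). Advance 3.
Byte at offset 3: 0xF0 = 11110000 → 4-byte char (#2). Advance 4.
Byte at offset 7: 0xEE = 11101110 → 3-byte char (#3). Advance 3.
Byte at offset 10: 0xEF = 11101111 → 3-byte char (#4). Advance 3.
Byte at offset 13: 0xE1 = 11100001 → 3-byte char (#5). Advance 3.
Byte at offset 16: 0xF1 = 11110001 → 4-byte char (#6). Advance 4.
Byte at offset 20: 0xD8 = 11011000 → 2-byte char (#7). Advance 2.
Byte at offset 22: 0xF0 = 11110000 → 4-byte char (#8). Advance 4.
Byte at offset 26: 0xF4 = 11110100 → 4-byte char (#9). Advance 4.
Reached end at offset 30 after 9 code points.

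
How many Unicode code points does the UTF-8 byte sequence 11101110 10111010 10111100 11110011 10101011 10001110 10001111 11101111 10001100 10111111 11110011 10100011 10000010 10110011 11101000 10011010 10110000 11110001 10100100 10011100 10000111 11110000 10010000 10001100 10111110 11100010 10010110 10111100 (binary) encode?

Byte at offset 0: 0xEE = 11101110 → 3-byte char (#1). Advance 3.
Byte at offset 3: 0xF3 = 11110011 → 4-byte char (#2). Advance 4.
Byte at offset 7: 0xEF = 11101111 → 3-byte char (#3). Advance 3.
Byte at offset 10: 0xF3 = 11110011 → 4-byte char (#4). Advance 4.
Byte at offset 14: 0xE8 = 11101000 → 3-byte char (#5). Advance 3.
Byte at offset 17: 0xF1 = 11110001 → 4-byte char (#6). Advance 4.
Byte at offset 21: 0xF0 = 11110000 → 4-byte char (#7). Advance 4.
Byte at offset 25: 0xE2 = 11100010 → 3-byte char (#8). Advance 3.
Reached end at offset 28 after 8 code points.

8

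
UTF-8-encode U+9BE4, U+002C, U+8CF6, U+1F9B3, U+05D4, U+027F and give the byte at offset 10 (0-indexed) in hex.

0xB3

U+9BE4 → 3-byte form E9 AF A4 at offsets 0–2.
U+002C → 1-byte form 2C at offsets 3–3.
U+8CF6 → 3-byte form E8 B3 B6 at offsets 4–6.
U+1F9B3 → 4-byte form F0 9F A6 B3 at offsets 7–10.
Offset 10 falls in char 4's range; it's byte 4 of F0 9F A6 B3 = 0xB3.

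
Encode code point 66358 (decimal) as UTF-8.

F0 90 8C B6

U+10336 = 0x10336 = 66358 decimal. In range U+10000–U+10FFFF → 4-byte form: 11110xxx 10xxxxxx 10xxxxxx 10xxxxxx.
Binary (21 bits): 000010000001100110110.
Split 3+6+6+6: 000 | 010000 | 001100 | 110110.
Byte 1: 11110000 = 0xF0.
Byte 2: 10010000 = 0x90.
Byte 3: 10001100 = 0x8C.
Byte 4: 10110110 = 0xB6.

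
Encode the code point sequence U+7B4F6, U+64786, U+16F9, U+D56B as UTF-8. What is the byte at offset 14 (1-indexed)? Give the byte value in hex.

1-indexed offset 14 is 0-indexed offset 13.
U+7B4F6 → 4-byte form F1 BB 93 B6 at offsets 0–3.
U+64786 → 4-byte form F1 A4 9E 86 at offsets 4–7.
U+16F9 → 3-byte form E1 9B B9 at offsets 8–10.
U+D56B → 3-byte form ED 95 AB at offsets 11–13.
Offset 13 falls in char 4's range; it's byte 3 of ED 95 AB = 0xAB.

0xAB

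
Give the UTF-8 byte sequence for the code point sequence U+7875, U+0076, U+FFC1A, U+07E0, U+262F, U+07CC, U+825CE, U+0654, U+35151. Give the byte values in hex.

U+7875: 3-byte form → E7 A1 B5.
U+0076: 1-byte form → 76.
U+FFC1A: 4-byte form → F3 BF B0 9A.
U+07E0: 2-byte form → DF A0.
U+262F: 3-byte form → E2 98 AF.
U+07CC: 2-byte form → DF 8C.
U+825CE: 4-byte form → F2 82 97 8E.
U+0654: 2-byte form → D9 94.
U+35151: 4-byte form → F0 B5 85 91.
Concatenated (25 bytes): E7 A1 B5 76 F3 BF B0 9A DF A0 E2 98 AF DF 8C F2 82 97 8E D9 94 F0 B5 85 91.

E7 A1 B5 76 F3 BF B0 9A DF A0 E2 98 AF DF 8C F2 82 97 8E D9 94 F0 B5 85 91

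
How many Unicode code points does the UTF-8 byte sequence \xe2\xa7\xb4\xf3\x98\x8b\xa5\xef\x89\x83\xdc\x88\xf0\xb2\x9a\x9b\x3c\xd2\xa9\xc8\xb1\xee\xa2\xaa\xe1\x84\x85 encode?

10

Byte at offset 0: 0xE2 = 11100010 → 3-byte char (#1). Advance 3.
Byte at offset 3: 0xF3 = 11110011 → 4-byte char (#2). Advance 4.
Byte at offset 7: 0xEF = 11101111 → 3-byte char (#3). Advance 3.
Byte at offset 10: 0xDC = 11011100 → 2-byte char (#4). Advance 2.
Byte at offset 12: 0xF0 = 11110000 → 4-byte char (#5). Advance 4.
Byte at offset 16: 0x3C = 00111100 → 1-byte char (#6). Advance 1.
Byte at offset 17: 0xD2 = 11010010 → 2-byte char (#7). Advance 2.
Byte at offset 19: 0xC8 = 11001000 → 2-byte char (#8). Advance 2.
Byte at offset 21: 0xEE = 11101110 → 3-byte char (#9). Advance 3.
Byte at offset 24: 0xE1 = 11100001 → 3-byte char (#10). Advance 3.
Reached end at offset 27 after 10 code points.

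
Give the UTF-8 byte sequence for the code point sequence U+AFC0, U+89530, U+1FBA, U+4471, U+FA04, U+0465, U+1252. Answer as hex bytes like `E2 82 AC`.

U+AFC0: 3-byte form → EA BF 80.
U+89530: 4-byte form → F2 89 94 B0.
U+1FBA: 3-byte form → E1 BE BA.
U+4471: 3-byte form → E4 91 B1.
U+FA04: 3-byte form → EF A8 84.
U+0465: 2-byte form → D1 A5.
U+1252: 3-byte form → E1 89 92.
Concatenated (21 bytes): EA BF 80 F2 89 94 B0 E1 BE BA E4 91 B1 EF A8 84 D1 A5 E1 89 92.

EA BF 80 F2 89 94 B0 E1 BE BA E4 91 B1 EF A8 84 D1 A5 E1 89 92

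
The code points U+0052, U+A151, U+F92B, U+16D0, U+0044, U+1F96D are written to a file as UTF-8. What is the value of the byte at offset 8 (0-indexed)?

0x9B

U+0052 → 1-byte form 52 at offsets 0–0.
U+A151 → 3-byte form EA 85 91 at offsets 1–3.
U+F92B → 3-byte form EF A4 AB at offsets 4–6.
U+16D0 → 3-byte form E1 9B 90 at offsets 7–9.
Offset 8 falls in char 4's range; it's byte 2 of E1 9B 90 = 0x9B.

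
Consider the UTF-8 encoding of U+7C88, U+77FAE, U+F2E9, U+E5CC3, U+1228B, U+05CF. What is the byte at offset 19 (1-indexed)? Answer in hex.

0xD7

1-indexed offset 19 is 0-indexed offset 18.
U+7C88 → 3-byte form E7 B2 88 at offsets 0–2.
U+77FAE → 4-byte form F1 B7 BE AE at offsets 3–6.
U+F2E9 → 3-byte form EF 8B A9 at offsets 7–9.
U+E5CC3 → 4-byte form F3 A5 B3 83 at offsets 10–13.
U+1228B → 4-byte form F0 92 8A 8B at offsets 14–17.
U+05CF → 2-byte form D7 8F at offsets 18–19.
Offset 18 falls in char 6's range; it's byte 1 of D7 8F = 0xD7.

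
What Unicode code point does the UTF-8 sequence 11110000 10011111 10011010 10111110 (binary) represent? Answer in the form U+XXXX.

Leading byte 0xF0 = 11110000 matches 11110xxx → 4-byte sequence.
Byte 1: 0xF0 = 11110000, payload 000 (3 bits).
Byte 2: 0x9F = 10011111 (10xxxxxx ✓), payload 011111.
Byte 3: 0x9A = 10011010 (10xxxxxx ✓), payload 011010.
Byte 4: 0xBE = 10111110 (10xxxxxx ✓), payload 111110.
Concatenate: 000011111011010111110 = 0x1F6BE (21 bits → U+1F6BE).

U+1F6BE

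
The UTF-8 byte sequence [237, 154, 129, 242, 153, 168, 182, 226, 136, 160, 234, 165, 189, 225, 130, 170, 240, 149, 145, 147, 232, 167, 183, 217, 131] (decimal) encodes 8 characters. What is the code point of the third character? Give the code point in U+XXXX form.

U+2220

Offset 0: leading byte 0xED = 11101101 → 3-byte char #1 = ED 9A 81.
Offset 3: leading byte 0xF2 = 11110010 → 4-byte char #2 = F2 99 A8 B6.
Offset 7: leading byte 0xE2 = 11100010 → 3-byte char #3 = E2 88 A0.
Leading byte 0xE2 = 11100010 matches 1110xxxx → 3-byte sequence.
Byte 1: 0xE2 = 11100010, payload 0010 (4 bits).
Byte 2: 0x88 = 10001000 (10xxxxxx ✓), payload 001000.
Byte 3: 0xA0 = 10100000 (10xxxxxx ✓), payload 100000.
Concatenate: 0010001000100000 = 0x2220 (16 bits → U+2220).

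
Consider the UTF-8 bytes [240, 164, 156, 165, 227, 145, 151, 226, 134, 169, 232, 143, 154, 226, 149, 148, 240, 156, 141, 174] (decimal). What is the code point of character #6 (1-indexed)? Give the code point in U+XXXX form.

U+1C36E

Offset 0: leading byte 0xF0 = 11110000 → 4-byte char #1 = F0 A4 9C A5.
Offset 4: leading byte 0xE3 = 11100011 → 3-byte char #2 = E3 91 97.
Offset 7: leading byte 0xE2 = 11100010 → 3-byte char #3 = E2 86 A9.
Offset 10: leading byte 0xE8 = 11101000 → 3-byte char #4 = E8 8F 9A.
Offset 13: leading byte 0xE2 = 11100010 → 3-byte char #5 = E2 95 94.
Offset 16: leading byte 0xF0 = 11110000 → 4-byte char #6 = F0 9C 8D AE.
Leading byte 0xF0 = 11110000 matches 11110xxx → 4-byte sequence.
Byte 1: 0xF0 = 11110000, payload 000 (3 bits).
Byte 2: 0x9C = 10011100 (10xxxxxx ✓), payload 011100.
Byte 3: 0x8D = 10001101 (10xxxxxx ✓), payload 001101.
Byte 4: 0xAE = 10101110 (10xxxxxx ✓), payload 101110.
Concatenate: 000011100001101101110 = 0x1C36E (21 bits → U+1C36E).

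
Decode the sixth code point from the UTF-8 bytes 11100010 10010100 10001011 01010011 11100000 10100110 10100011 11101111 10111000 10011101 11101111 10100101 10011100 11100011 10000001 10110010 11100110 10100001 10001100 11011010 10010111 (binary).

Offset 0: leading byte 0xE2 = 11100010 → 3-byte char #1 = E2 94 8B.
Offset 3: leading byte 0x53 = 01010011 → 1-byte char #2 = 53.
Offset 4: leading byte 0xE0 = 11100000 → 3-byte char #3 = E0 A6 A3.
Offset 7: leading byte 0xEF = 11101111 → 3-byte char #4 = EF B8 9D.
Offset 10: leading byte 0xEF = 11101111 → 3-byte char #5 = EF A5 9C.
Offset 13: leading byte 0xE3 = 11100011 → 3-byte char #6 = E3 81 B2.
Leading byte 0xE3 = 11100011 matches 1110xxxx → 3-byte sequence.
Byte 1: 0xE3 = 11100011, payload 0011 (4 bits).
Byte 2: 0x81 = 10000001 (10xxxxxx ✓), payload 000001.
Byte 3: 0xB2 = 10110010 (10xxxxxx ✓), payload 110010.
Concatenate: 0011000001110010 = 0x3072 (16 bits → U+3072).

U+3072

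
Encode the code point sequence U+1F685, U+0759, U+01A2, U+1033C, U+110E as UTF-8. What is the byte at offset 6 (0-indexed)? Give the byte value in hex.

0xC6

U+1F685 → 4-byte form F0 9F 9A 85 at offsets 0–3.
U+0759 → 2-byte form DD 99 at offsets 4–5.
U+01A2 → 2-byte form C6 A2 at offsets 6–7.
Offset 6 falls in char 3's range; it's byte 1 of C6 A2 = 0xC6.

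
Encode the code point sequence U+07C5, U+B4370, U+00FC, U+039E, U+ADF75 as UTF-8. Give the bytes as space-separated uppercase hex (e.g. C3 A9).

U+07C5: 2-byte form → DF 85.
U+B4370: 4-byte form → F2 B4 8D B0.
U+00FC: 2-byte form → C3 BC.
U+039E: 2-byte form → CE 9E.
U+ADF75: 4-byte form → F2 AD BD B5.
Concatenated (14 bytes): DF 85 F2 B4 8D B0 C3 BC CE 9E F2 AD BD B5.

DF 85 F2 B4 8D B0 C3 BC CE 9E F2 AD BD B5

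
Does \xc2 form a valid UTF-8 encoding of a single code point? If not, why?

Leading byte 0xC2 = 11000010 → 2-byte form, but only 1 byte is present.

invalid (sequence truncated)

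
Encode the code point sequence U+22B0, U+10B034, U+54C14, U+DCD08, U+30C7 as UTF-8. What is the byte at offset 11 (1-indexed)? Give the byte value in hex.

0x94

1-indexed offset 11 is 0-indexed offset 10.
U+22B0 → 3-byte form E2 8A B0 at offsets 0–2.
U+10B034 → 4-byte form F4 8B 80 B4 at offsets 3–6.
U+54C14 → 4-byte form F1 94 B0 94 at offsets 7–10.
Offset 10 falls in char 3's range; it's byte 4 of F1 94 B0 94 = 0x94.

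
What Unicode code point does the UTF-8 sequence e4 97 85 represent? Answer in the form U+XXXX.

U+45C5

Leading byte 0xE4 = 11100100 matches 1110xxxx → 3-byte sequence.
Byte 1: 0xE4 = 11100100, payload 0100 (4 bits).
Byte 2: 0x97 = 10010111 (10xxxxxx ✓), payload 010111.
Byte 3: 0x85 = 10000101 (10xxxxxx ✓), payload 000101.
Concatenate: 0100010111000101 = 0x45C5 (16 bits → U+45C5).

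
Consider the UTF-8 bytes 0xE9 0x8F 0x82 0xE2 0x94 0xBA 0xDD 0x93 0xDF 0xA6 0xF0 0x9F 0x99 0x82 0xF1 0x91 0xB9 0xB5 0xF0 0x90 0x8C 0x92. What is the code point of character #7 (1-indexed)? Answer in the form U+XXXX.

U+10312

Offset 0: leading byte 0xE9 = 11101001 → 3-byte char #1 = E9 8F 82.
Offset 3: leading byte 0xE2 = 11100010 → 3-byte char #2 = E2 94 BA.
Offset 6: leading byte 0xDD = 11011101 → 2-byte char #3 = DD 93.
Offset 8: leading byte 0xDF = 11011111 → 2-byte char #4 = DF A6.
Offset 10: leading byte 0xF0 = 11110000 → 4-byte char #5 = F0 9F 99 82.
Offset 14: leading byte 0xF1 = 11110001 → 4-byte char #6 = F1 91 B9 B5.
Offset 18: leading byte 0xF0 = 11110000 → 4-byte char #7 = F0 90 8C 92.
Leading byte 0xF0 = 11110000 matches 11110xxx → 4-byte sequence.
Byte 1: 0xF0 = 11110000, payload 000 (3 bits).
Byte 2: 0x90 = 10010000 (10xxxxxx ✓), payload 010000.
Byte 3: 0x8C = 10001100 (10xxxxxx ✓), payload 001100.
Byte 4: 0x92 = 10010010 (10xxxxxx ✓), payload 010010.
Concatenate: 000010000001100010010 = 0x10312 (21 bits → U+10312).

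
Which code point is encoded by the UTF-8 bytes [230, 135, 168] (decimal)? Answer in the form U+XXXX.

Leading byte 0xE6 = 11100110 matches 1110xxxx → 3-byte sequence.
Byte 1: 0xE6 = 11100110, payload 0110 (4 bits).
Byte 2: 0x87 = 10000111 (10xxxxxx ✓), payload 000111.
Byte 3: 0xA8 = 10101000 (10xxxxxx ✓), payload 101000.
Concatenate: 0110000111101000 = 0x61E8 (16 bits → U+61E8).

U+61E8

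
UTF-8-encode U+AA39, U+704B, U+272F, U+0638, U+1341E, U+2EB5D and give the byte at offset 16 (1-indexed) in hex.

0xF0

1-indexed offset 16 is 0-indexed offset 15.
U+AA39 → 3-byte form EA A8 B9 at offsets 0–2.
U+704B → 3-byte form E7 81 8B at offsets 3–5.
U+272F → 3-byte form E2 9C AF at offsets 6–8.
U+0638 → 2-byte form D8 B8 at offsets 9–10.
U+1341E → 4-byte form F0 93 90 9E at offsets 11–14.
U+2EB5D → 4-byte form F0 AE AD 9D at offsets 15–18.
Offset 15 falls in char 6's range; it's byte 1 of F0 AE AD 9D = 0xF0.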